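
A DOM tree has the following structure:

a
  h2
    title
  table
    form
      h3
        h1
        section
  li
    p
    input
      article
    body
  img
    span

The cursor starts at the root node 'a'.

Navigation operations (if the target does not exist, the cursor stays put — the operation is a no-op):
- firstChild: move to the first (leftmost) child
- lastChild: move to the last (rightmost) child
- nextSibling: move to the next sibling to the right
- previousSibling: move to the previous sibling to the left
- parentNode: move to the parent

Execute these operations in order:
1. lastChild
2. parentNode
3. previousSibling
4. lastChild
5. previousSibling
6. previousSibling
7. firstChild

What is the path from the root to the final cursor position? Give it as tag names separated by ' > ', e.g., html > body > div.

Answer: a > table > form

Derivation:
After 1 (lastChild): img
After 2 (parentNode): a
After 3 (previousSibling): a (no-op, stayed)
After 4 (lastChild): img
After 5 (previousSibling): li
After 6 (previousSibling): table
After 7 (firstChild): form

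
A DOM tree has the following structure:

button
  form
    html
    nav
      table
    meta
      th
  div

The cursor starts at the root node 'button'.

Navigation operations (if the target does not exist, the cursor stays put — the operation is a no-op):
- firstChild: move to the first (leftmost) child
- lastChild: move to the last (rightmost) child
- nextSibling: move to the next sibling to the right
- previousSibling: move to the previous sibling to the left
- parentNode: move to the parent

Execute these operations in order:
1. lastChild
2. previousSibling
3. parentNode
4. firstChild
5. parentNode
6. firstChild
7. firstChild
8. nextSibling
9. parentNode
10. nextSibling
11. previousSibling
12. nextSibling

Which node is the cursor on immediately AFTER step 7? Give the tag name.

After 1 (lastChild): div
After 2 (previousSibling): form
After 3 (parentNode): button
After 4 (firstChild): form
After 5 (parentNode): button
After 6 (firstChild): form
After 7 (firstChild): html

Answer: html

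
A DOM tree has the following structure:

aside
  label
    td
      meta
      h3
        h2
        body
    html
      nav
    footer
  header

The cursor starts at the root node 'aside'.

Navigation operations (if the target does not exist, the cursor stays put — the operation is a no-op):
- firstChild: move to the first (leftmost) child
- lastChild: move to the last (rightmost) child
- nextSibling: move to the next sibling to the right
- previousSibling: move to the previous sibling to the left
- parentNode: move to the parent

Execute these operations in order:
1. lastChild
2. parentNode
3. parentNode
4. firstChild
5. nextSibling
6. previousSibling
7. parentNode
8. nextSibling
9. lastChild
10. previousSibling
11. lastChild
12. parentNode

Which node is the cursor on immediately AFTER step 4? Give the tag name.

After 1 (lastChild): header
After 2 (parentNode): aside
After 3 (parentNode): aside (no-op, stayed)
After 4 (firstChild): label

Answer: label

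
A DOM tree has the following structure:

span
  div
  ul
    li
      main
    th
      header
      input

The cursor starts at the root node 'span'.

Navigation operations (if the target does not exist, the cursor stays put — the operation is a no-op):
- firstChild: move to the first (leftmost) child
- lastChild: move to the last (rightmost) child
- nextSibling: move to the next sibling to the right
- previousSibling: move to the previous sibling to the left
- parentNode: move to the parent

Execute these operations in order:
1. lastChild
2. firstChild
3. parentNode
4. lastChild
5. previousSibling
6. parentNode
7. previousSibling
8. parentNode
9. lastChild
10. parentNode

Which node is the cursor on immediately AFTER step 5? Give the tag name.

Answer: li

Derivation:
After 1 (lastChild): ul
After 2 (firstChild): li
After 3 (parentNode): ul
After 4 (lastChild): th
After 5 (previousSibling): li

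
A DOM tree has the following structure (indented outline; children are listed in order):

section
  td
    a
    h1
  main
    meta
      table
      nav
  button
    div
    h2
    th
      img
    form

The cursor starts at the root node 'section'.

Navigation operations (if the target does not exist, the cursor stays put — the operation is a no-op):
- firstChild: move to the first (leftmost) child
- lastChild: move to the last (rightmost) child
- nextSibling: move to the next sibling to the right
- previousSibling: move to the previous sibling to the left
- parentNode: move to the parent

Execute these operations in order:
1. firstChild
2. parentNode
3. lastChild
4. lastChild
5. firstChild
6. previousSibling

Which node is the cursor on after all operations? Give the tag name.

After 1 (firstChild): td
After 2 (parentNode): section
After 3 (lastChild): button
After 4 (lastChild): form
After 5 (firstChild): form (no-op, stayed)
After 6 (previousSibling): th

Answer: th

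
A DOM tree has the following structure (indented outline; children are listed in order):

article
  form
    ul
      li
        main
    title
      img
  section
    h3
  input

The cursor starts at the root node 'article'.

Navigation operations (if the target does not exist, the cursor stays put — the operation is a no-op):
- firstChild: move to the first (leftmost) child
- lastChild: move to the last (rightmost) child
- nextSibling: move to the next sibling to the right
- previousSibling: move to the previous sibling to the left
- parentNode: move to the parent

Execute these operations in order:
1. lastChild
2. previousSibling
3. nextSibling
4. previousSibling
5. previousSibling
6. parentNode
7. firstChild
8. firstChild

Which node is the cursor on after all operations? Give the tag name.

After 1 (lastChild): input
After 2 (previousSibling): section
After 3 (nextSibling): input
After 4 (previousSibling): section
After 5 (previousSibling): form
After 6 (parentNode): article
After 7 (firstChild): form
After 8 (firstChild): ul

Answer: ul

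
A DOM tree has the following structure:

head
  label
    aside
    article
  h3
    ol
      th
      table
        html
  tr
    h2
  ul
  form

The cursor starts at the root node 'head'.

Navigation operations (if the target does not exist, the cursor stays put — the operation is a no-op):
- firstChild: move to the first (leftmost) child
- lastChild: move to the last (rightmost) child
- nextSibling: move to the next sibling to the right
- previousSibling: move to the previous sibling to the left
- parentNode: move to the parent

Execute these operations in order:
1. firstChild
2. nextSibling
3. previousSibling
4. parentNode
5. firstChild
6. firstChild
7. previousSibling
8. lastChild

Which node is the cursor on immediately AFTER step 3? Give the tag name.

Answer: label

Derivation:
After 1 (firstChild): label
After 2 (nextSibling): h3
After 3 (previousSibling): label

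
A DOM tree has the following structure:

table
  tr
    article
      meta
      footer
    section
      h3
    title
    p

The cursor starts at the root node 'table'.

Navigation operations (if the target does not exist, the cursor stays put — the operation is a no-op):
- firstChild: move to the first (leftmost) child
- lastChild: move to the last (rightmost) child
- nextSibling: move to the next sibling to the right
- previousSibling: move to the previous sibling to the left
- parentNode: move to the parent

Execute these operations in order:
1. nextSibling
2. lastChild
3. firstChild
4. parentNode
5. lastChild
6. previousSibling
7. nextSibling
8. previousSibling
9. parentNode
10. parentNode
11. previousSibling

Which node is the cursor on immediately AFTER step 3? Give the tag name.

After 1 (nextSibling): table (no-op, stayed)
After 2 (lastChild): tr
After 3 (firstChild): article

Answer: article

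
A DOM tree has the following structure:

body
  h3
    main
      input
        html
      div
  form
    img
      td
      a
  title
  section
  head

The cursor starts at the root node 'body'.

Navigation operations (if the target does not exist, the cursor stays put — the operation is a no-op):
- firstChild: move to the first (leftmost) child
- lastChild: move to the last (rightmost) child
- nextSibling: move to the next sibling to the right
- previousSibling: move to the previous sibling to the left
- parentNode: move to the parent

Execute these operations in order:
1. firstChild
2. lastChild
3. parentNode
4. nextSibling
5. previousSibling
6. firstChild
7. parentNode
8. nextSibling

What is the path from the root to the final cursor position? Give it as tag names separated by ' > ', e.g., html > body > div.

Answer: body > form

Derivation:
After 1 (firstChild): h3
After 2 (lastChild): main
After 3 (parentNode): h3
After 4 (nextSibling): form
After 5 (previousSibling): h3
After 6 (firstChild): main
After 7 (parentNode): h3
After 8 (nextSibling): form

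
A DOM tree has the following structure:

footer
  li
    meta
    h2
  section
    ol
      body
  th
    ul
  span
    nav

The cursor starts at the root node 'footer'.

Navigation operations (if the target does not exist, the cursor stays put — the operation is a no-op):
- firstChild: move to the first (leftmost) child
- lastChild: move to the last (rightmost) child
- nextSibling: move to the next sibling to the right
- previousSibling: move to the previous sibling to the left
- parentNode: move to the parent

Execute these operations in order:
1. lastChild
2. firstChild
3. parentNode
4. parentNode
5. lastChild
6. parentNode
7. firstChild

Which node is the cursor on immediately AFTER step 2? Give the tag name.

Answer: nav

Derivation:
After 1 (lastChild): span
After 2 (firstChild): nav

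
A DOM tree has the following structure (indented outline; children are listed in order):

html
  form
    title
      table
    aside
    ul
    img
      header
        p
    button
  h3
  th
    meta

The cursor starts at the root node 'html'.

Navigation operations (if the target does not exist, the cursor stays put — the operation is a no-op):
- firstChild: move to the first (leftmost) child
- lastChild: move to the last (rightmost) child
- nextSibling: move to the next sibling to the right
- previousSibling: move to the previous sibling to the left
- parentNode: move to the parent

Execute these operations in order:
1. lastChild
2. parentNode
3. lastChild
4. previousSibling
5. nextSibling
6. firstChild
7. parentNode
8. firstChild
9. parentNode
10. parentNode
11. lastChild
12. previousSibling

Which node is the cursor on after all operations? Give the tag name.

After 1 (lastChild): th
After 2 (parentNode): html
After 3 (lastChild): th
After 4 (previousSibling): h3
After 5 (nextSibling): th
After 6 (firstChild): meta
After 7 (parentNode): th
After 8 (firstChild): meta
After 9 (parentNode): th
After 10 (parentNode): html
After 11 (lastChild): th
After 12 (previousSibling): h3

Answer: h3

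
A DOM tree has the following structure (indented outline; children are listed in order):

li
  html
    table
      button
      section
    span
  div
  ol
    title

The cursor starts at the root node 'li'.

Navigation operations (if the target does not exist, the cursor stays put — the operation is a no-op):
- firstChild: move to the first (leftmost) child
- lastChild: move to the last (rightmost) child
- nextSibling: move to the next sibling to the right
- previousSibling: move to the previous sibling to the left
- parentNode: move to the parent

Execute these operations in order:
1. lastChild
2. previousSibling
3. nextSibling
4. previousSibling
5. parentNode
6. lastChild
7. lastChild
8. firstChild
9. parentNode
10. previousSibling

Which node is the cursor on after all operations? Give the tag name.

After 1 (lastChild): ol
After 2 (previousSibling): div
After 3 (nextSibling): ol
After 4 (previousSibling): div
After 5 (parentNode): li
After 6 (lastChild): ol
After 7 (lastChild): title
After 8 (firstChild): title (no-op, stayed)
After 9 (parentNode): ol
After 10 (previousSibling): div

Answer: div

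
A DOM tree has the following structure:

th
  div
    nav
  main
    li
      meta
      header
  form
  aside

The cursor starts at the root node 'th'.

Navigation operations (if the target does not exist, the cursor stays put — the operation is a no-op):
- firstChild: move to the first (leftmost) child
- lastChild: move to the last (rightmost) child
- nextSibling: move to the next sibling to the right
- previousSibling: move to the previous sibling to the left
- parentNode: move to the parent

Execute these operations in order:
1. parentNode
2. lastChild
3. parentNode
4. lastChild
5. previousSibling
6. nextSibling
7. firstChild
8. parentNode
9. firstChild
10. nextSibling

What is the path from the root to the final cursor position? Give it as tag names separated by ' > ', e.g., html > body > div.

Answer: th > main

Derivation:
After 1 (parentNode): th (no-op, stayed)
After 2 (lastChild): aside
After 3 (parentNode): th
After 4 (lastChild): aside
After 5 (previousSibling): form
After 6 (nextSibling): aside
After 7 (firstChild): aside (no-op, stayed)
After 8 (parentNode): th
After 9 (firstChild): div
After 10 (nextSibling): main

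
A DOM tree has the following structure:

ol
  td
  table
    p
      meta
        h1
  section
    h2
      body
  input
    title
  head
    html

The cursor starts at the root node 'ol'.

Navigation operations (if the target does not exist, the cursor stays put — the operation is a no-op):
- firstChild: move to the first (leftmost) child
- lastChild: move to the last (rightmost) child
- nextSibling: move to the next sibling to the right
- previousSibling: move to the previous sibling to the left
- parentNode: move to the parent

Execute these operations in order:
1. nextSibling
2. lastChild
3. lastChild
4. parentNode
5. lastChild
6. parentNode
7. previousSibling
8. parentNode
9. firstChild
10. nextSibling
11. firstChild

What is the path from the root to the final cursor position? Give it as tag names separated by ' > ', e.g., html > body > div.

Answer: ol > table > p

Derivation:
After 1 (nextSibling): ol (no-op, stayed)
After 2 (lastChild): head
After 3 (lastChild): html
After 4 (parentNode): head
After 5 (lastChild): html
After 6 (parentNode): head
After 7 (previousSibling): input
After 8 (parentNode): ol
After 9 (firstChild): td
After 10 (nextSibling): table
After 11 (firstChild): p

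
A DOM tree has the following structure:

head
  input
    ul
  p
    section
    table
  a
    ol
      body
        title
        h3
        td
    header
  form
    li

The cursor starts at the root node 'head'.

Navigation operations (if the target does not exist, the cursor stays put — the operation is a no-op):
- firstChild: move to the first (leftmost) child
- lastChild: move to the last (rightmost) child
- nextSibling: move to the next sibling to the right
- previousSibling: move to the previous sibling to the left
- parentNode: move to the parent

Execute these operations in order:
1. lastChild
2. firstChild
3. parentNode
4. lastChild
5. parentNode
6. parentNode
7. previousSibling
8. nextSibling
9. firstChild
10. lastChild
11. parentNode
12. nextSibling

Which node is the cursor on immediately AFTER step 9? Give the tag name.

After 1 (lastChild): form
After 2 (firstChild): li
After 3 (parentNode): form
After 4 (lastChild): li
After 5 (parentNode): form
After 6 (parentNode): head
After 7 (previousSibling): head (no-op, stayed)
After 8 (nextSibling): head (no-op, stayed)
After 9 (firstChild): input

Answer: input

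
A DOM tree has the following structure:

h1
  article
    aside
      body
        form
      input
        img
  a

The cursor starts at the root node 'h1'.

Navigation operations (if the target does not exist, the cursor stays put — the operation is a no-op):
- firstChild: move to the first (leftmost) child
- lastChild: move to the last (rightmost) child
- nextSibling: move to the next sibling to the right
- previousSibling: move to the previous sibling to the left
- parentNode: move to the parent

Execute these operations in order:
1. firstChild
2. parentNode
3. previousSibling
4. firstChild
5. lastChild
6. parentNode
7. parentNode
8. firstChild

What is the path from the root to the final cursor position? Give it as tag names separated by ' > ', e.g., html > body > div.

Answer: h1 > article

Derivation:
After 1 (firstChild): article
After 2 (parentNode): h1
After 3 (previousSibling): h1 (no-op, stayed)
After 4 (firstChild): article
After 5 (lastChild): aside
After 6 (parentNode): article
After 7 (parentNode): h1
After 8 (firstChild): article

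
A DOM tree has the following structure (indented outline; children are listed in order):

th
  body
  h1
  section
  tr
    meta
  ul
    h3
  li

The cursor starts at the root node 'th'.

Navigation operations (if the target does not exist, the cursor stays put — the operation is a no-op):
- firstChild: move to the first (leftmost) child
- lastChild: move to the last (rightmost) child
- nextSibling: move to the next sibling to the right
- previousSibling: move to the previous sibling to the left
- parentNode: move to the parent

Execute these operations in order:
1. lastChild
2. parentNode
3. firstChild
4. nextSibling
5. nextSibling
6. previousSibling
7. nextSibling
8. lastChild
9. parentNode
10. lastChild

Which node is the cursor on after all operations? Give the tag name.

Answer: li

Derivation:
After 1 (lastChild): li
After 2 (parentNode): th
After 3 (firstChild): body
After 4 (nextSibling): h1
After 5 (nextSibling): section
After 6 (previousSibling): h1
After 7 (nextSibling): section
After 8 (lastChild): section (no-op, stayed)
After 9 (parentNode): th
After 10 (lastChild): li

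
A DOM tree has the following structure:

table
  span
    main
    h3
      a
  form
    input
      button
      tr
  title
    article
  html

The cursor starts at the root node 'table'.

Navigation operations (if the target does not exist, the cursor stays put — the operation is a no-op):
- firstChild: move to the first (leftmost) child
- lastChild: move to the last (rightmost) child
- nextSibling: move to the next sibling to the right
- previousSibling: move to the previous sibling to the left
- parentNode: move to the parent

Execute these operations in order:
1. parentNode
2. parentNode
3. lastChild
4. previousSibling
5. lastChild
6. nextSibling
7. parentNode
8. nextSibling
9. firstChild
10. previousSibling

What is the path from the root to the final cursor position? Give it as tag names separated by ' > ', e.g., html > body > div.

Answer: table > title

Derivation:
After 1 (parentNode): table (no-op, stayed)
After 2 (parentNode): table (no-op, stayed)
After 3 (lastChild): html
After 4 (previousSibling): title
After 5 (lastChild): article
After 6 (nextSibling): article (no-op, stayed)
After 7 (parentNode): title
After 8 (nextSibling): html
After 9 (firstChild): html (no-op, stayed)
After 10 (previousSibling): title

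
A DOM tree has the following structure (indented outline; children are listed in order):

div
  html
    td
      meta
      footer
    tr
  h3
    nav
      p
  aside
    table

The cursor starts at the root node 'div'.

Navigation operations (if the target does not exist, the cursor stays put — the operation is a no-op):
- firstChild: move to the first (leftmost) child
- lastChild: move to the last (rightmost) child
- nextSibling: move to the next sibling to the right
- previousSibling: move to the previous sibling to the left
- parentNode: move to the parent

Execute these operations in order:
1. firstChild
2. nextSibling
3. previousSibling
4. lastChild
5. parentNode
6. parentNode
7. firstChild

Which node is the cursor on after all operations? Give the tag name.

After 1 (firstChild): html
After 2 (nextSibling): h3
After 3 (previousSibling): html
After 4 (lastChild): tr
After 5 (parentNode): html
After 6 (parentNode): div
After 7 (firstChild): html

Answer: html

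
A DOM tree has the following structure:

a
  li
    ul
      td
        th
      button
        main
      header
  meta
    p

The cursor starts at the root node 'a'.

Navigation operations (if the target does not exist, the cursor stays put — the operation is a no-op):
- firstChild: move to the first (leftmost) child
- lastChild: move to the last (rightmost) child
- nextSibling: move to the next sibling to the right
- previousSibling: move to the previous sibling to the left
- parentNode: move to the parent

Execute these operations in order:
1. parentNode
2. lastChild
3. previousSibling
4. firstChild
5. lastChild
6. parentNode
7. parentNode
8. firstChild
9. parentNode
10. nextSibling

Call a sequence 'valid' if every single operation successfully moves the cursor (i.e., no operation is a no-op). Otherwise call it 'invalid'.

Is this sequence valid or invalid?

After 1 (parentNode): a (no-op, stayed)
After 2 (lastChild): meta
After 3 (previousSibling): li
After 4 (firstChild): ul
After 5 (lastChild): header
After 6 (parentNode): ul
After 7 (parentNode): li
After 8 (firstChild): ul
After 9 (parentNode): li
After 10 (nextSibling): meta

Answer: invalid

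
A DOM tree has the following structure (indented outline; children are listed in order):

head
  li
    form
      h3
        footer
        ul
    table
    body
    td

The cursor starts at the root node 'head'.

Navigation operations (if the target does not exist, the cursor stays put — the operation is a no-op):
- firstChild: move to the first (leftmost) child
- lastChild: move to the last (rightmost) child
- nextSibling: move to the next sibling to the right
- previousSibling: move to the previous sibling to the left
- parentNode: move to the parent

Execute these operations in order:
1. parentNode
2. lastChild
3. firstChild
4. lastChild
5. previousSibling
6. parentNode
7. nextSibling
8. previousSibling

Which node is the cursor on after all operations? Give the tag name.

After 1 (parentNode): head (no-op, stayed)
After 2 (lastChild): li
After 3 (firstChild): form
After 4 (lastChild): h3
After 5 (previousSibling): h3 (no-op, stayed)
After 6 (parentNode): form
After 7 (nextSibling): table
After 8 (previousSibling): form

Answer: form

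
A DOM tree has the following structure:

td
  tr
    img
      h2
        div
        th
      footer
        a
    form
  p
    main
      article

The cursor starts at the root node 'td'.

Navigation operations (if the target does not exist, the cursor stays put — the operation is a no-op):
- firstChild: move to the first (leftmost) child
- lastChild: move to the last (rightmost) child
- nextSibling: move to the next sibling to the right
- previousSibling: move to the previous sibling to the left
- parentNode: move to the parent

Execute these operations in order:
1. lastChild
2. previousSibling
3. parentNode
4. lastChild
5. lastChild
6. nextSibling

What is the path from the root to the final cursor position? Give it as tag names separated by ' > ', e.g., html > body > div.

Answer: td > p > main

Derivation:
After 1 (lastChild): p
After 2 (previousSibling): tr
After 3 (parentNode): td
After 4 (lastChild): p
After 5 (lastChild): main
After 6 (nextSibling): main (no-op, stayed)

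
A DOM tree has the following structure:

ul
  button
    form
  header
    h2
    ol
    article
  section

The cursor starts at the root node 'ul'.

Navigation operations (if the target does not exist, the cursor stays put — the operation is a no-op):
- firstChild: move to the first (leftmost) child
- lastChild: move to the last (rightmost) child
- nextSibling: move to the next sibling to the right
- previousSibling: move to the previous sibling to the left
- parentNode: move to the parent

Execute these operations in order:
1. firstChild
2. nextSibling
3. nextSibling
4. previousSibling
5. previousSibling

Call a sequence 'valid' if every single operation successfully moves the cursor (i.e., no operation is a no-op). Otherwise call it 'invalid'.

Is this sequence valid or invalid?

Answer: valid

Derivation:
After 1 (firstChild): button
After 2 (nextSibling): header
After 3 (nextSibling): section
After 4 (previousSibling): header
After 5 (previousSibling): button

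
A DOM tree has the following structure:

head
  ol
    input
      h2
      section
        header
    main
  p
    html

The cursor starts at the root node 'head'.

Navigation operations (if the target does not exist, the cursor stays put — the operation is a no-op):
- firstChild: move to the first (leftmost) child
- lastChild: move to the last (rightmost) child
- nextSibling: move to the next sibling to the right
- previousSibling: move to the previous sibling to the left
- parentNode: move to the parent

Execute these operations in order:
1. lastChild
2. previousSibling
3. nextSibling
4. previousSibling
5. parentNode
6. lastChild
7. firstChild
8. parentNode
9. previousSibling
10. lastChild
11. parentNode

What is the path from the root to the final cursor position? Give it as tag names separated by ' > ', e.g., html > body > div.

After 1 (lastChild): p
After 2 (previousSibling): ol
After 3 (nextSibling): p
After 4 (previousSibling): ol
After 5 (parentNode): head
After 6 (lastChild): p
After 7 (firstChild): html
After 8 (parentNode): p
After 9 (previousSibling): ol
After 10 (lastChild): main
After 11 (parentNode): ol

Answer: head > ol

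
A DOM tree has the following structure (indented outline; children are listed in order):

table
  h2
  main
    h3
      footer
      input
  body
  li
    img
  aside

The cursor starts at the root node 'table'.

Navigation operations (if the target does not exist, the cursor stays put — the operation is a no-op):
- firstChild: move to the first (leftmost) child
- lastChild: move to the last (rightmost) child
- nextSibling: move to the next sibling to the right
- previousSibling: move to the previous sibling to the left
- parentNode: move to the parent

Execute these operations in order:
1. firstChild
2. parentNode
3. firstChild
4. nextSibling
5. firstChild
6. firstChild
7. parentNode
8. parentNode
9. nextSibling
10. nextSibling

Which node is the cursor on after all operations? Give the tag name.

After 1 (firstChild): h2
After 2 (parentNode): table
After 3 (firstChild): h2
After 4 (nextSibling): main
After 5 (firstChild): h3
After 6 (firstChild): footer
After 7 (parentNode): h3
After 8 (parentNode): main
After 9 (nextSibling): body
After 10 (nextSibling): li

Answer: li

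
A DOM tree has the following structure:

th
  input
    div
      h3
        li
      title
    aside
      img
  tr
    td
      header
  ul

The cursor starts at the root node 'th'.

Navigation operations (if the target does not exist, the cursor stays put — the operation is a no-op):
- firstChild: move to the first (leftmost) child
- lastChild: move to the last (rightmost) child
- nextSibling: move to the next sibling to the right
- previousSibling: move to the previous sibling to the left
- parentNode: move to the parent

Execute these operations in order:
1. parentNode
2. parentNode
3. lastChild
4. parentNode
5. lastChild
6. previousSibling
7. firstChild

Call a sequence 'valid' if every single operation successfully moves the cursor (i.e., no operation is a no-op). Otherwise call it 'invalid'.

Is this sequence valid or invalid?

After 1 (parentNode): th (no-op, stayed)
After 2 (parentNode): th (no-op, stayed)
After 3 (lastChild): ul
After 4 (parentNode): th
After 5 (lastChild): ul
After 6 (previousSibling): tr
After 7 (firstChild): td

Answer: invalid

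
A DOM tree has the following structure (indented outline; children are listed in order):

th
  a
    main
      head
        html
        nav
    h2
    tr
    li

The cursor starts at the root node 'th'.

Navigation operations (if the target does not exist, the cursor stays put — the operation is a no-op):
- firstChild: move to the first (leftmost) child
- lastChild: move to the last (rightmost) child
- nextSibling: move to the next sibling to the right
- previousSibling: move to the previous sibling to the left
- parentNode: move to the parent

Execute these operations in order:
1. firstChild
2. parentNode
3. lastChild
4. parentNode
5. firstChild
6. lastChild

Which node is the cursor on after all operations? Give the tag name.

After 1 (firstChild): a
After 2 (parentNode): th
After 3 (lastChild): a
After 4 (parentNode): th
After 5 (firstChild): a
After 6 (lastChild): li

Answer: li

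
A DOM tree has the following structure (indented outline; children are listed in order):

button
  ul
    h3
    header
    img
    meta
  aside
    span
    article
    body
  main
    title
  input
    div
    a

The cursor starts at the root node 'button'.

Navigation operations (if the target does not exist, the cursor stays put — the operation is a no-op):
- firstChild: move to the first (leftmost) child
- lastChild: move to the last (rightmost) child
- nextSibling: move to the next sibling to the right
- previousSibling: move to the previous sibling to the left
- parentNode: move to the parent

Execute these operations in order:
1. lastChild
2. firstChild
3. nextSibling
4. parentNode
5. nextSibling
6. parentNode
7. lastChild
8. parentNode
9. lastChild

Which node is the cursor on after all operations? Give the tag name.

After 1 (lastChild): input
After 2 (firstChild): div
After 3 (nextSibling): a
After 4 (parentNode): input
After 5 (nextSibling): input (no-op, stayed)
After 6 (parentNode): button
After 7 (lastChild): input
After 8 (parentNode): button
After 9 (lastChild): input

Answer: input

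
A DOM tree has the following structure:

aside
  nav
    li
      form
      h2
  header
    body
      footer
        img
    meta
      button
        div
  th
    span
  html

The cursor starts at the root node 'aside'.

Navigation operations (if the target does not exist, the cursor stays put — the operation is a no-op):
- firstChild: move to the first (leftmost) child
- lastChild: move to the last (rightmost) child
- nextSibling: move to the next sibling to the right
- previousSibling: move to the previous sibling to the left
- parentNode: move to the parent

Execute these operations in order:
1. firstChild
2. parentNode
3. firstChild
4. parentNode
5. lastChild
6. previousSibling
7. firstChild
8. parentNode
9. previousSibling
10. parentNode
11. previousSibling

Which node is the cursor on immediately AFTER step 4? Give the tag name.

After 1 (firstChild): nav
After 2 (parentNode): aside
After 3 (firstChild): nav
After 4 (parentNode): aside

Answer: aside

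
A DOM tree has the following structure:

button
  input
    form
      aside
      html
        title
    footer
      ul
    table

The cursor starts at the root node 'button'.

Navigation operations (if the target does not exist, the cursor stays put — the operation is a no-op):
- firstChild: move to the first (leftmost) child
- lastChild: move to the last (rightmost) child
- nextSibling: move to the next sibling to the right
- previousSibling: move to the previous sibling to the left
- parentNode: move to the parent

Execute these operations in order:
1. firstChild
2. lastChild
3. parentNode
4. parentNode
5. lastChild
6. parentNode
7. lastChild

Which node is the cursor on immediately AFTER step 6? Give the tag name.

Answer: button

Derivation:
After 1 (firstChild): input
After 2 (lastChild): table
After 3 (parentNode): input
After 4 (parentNode): button
After 5 (lastChild): input
After 6 (parentNode): button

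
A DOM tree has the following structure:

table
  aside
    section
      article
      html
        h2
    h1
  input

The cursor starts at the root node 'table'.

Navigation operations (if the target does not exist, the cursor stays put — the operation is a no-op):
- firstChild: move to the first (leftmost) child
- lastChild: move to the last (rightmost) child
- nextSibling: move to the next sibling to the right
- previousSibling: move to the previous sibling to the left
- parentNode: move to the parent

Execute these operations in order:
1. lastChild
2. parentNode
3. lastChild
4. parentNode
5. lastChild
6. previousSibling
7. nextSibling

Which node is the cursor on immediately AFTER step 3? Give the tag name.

After 1 (lastChild): input
After 2 (parentNode): table
After 3 (lastChild): input

Answer: input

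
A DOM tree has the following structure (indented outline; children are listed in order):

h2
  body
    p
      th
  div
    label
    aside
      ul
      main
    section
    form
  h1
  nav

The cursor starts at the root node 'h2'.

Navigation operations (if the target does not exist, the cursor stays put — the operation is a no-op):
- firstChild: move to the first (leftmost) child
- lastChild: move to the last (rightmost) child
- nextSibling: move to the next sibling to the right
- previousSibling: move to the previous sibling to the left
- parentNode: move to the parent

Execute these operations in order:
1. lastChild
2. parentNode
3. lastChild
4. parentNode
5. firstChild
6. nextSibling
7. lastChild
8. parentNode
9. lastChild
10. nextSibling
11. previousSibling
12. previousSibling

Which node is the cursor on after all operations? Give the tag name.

After 1 (lastChild): nav
After 2 (parentNode): h2
After 3 (lastChild): nav
After 4 (parentNode): h2
After 5 (firstChild): body
After 6 (nextSibling): div
After 7 (lastChild): form
After 8 (parentNode): div
After 9 (lastChild): form
After 10 (nextSibling): form (no-op, stayed)
After 11 (previousSibling): section
After 12 (previousSibling): aside

Answer: aside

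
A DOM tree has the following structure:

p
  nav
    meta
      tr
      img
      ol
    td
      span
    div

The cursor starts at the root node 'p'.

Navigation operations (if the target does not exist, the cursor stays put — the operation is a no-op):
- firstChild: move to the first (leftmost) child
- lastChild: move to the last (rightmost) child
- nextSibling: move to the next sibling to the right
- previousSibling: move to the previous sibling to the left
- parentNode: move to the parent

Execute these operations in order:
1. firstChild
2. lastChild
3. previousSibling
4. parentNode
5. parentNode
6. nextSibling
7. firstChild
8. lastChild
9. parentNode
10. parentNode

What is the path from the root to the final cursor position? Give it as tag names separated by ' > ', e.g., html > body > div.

Answer: p

Derivation:
After 1 (firstChild): nav
After 2 (lastChild): div
After 3 (previousSibling): td
After 4 (parentNode): nav
After 5 (parentNode): p
After 6 (nextSibling): p (no-op, stayed)
After 7 (firstChild): nav
After 8 (lastChild): div
After 9 (parentNode): nav
After 10 (parentNode): p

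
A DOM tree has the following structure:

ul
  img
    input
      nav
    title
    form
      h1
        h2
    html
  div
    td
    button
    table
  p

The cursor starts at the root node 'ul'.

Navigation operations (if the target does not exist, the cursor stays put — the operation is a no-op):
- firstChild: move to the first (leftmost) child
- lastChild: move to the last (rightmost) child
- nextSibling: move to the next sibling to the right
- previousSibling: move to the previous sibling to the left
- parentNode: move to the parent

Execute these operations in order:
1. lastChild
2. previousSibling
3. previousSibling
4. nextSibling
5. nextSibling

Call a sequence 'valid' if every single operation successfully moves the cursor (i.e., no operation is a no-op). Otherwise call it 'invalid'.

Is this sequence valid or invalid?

Answer: valid

Derivation:
After 1 (lastChild): p
After 2 (previousSibling): div
After 3 (previousSibling): img
After 4 (nextSibling): div
After 5 (nextSibling): p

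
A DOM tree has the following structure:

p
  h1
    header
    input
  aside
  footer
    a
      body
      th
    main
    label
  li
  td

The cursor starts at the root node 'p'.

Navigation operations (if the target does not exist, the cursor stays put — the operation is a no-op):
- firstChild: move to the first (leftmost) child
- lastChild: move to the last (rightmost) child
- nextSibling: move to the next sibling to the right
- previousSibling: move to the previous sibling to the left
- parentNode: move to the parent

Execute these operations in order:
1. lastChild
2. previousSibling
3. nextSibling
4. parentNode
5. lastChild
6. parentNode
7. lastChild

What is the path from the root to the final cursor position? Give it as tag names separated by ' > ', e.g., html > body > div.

After 1 (lastChild): td
After 2 (previousSibling): li
After 3 (nextSibling): td
After 4 (parentNode): p
After 5 (lastChild): td
After 6 (parentNode): p
After 7 (lastChild): td

Answer: p > td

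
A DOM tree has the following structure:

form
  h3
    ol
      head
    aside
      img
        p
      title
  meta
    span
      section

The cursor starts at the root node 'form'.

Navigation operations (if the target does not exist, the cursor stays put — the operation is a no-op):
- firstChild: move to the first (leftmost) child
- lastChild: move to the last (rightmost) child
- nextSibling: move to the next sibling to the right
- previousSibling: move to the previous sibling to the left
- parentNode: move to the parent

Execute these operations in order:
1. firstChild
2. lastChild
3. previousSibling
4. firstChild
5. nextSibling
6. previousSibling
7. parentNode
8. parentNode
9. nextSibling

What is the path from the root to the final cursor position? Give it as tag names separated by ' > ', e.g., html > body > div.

Answer: form > meta

Derivation:
After 1 (firstChild): h3
After 2 (lastChild): aside
After 3 (previousSibling): ol
After 4 (firstChild): head
After 5 (nextSibling): head (no-op, stayed)
After 6 (previousSibling): head (no-op, stayed)
After 7 (parentNode): ol
After 8 (parentNode): h3
After 9 (nextSibling): meta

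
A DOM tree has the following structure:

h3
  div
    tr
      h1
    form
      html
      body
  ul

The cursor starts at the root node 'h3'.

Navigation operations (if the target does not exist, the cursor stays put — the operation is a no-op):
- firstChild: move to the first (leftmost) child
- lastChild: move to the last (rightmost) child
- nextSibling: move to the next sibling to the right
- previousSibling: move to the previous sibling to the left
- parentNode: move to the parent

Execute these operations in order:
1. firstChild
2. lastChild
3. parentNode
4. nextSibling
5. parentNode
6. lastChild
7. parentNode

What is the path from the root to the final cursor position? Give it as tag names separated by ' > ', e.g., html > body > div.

After 1 (firstChild): div
After 2 (lastChild): form
After 3 (parentNode): div
After 4 (nextSibling): ul
After 5 (parentNode): h3
After 6 (lastChild): ul
After 7 (parentNode): h3

Answer: h3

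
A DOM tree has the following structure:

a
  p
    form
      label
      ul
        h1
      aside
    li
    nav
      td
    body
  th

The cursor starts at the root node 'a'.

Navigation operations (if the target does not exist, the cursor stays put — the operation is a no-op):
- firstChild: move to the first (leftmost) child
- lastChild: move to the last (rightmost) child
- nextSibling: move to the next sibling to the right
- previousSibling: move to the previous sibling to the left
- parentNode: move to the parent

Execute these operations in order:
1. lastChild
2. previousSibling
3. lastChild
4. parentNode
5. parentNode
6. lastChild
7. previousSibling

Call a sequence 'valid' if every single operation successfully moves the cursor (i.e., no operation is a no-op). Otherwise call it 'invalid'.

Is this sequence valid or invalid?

Answer: valid

Derivation:
After 1 (lastChild): th
After 2 (previousSibling): p
After 3 (lastChild): body
After 4 (parentNode): p
After 5 (parentNode): a
After 6 (lastChild): th
After 7 (previousSibling): p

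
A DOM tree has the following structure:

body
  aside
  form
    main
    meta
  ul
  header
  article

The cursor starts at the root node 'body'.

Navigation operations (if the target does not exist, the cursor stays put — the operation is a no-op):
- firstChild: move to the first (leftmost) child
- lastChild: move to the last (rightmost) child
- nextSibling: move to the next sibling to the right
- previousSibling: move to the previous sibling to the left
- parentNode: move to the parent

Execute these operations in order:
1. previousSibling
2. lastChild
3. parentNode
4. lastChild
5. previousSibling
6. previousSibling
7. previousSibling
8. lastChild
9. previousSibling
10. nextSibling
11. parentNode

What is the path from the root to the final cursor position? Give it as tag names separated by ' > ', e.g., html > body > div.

Answer: body > form

Derivation:
After 1 (previousSibling): body (no-op, stayed)
After 2 (lastChild): article
After 3 (parentNode): body
After 4 (lastChild): article
After 5 (previousSibling): header
After 6 (previousSibling): ul
After 7 (previousSibling): form
After 8 (lastChild): meta
After 9 (previousSibling): main
After 10 (nextSibling): meta
After 11 (parentNode): form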